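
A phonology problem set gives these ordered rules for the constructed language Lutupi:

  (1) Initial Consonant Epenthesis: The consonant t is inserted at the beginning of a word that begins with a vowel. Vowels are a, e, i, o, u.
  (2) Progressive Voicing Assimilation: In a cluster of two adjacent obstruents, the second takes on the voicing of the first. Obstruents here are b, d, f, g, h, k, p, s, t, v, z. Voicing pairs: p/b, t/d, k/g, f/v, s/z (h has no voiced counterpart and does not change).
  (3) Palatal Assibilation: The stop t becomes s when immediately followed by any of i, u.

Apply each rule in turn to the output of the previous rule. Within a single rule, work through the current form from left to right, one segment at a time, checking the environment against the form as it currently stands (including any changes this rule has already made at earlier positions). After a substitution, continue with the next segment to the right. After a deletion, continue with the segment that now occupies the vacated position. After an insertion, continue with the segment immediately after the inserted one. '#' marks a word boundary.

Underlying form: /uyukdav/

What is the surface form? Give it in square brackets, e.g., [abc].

[suyuktav]

(1) Initial Consonant Epenthesis: [uyukdav] → [tuyukdav]
(2) Progressive Voicing Assimilation: [tuyukdav] → [tuyuktav]
(3) Palatal Assibilation: [tuyuktav] → [suyuktav]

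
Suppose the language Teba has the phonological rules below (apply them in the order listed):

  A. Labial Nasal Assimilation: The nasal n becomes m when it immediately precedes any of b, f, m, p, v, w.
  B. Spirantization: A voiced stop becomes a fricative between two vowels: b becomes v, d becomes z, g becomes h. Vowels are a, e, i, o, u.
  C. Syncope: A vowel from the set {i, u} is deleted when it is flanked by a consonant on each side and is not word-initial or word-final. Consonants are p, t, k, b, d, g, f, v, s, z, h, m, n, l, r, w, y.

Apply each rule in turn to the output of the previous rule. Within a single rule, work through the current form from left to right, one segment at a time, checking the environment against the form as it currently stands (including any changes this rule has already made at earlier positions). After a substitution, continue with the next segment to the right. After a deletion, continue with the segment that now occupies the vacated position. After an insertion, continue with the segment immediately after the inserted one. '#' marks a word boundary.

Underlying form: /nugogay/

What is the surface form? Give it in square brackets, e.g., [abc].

A Labial Nasal Assimilation: no change — [nugogay]
B Spirantization: [nugogay] → [nuhohay]
C Syncope: [nuhohay] → [nhohay]

[nhohay]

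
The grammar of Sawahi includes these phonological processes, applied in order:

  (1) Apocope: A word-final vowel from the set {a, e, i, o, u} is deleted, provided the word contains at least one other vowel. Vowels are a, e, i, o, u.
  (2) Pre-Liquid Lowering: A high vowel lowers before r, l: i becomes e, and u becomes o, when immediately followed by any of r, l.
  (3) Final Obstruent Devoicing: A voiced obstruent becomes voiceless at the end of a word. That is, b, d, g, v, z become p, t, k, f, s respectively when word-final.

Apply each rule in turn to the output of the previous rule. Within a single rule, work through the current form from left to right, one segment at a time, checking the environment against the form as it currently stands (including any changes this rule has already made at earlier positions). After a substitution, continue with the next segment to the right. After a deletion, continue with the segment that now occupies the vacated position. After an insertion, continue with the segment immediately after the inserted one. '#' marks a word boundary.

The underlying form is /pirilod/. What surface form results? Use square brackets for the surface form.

(1) Apocope: no change — [pirilod]
(2) Pre-Liquid Lowering: [pirilod] → [perelod]
(3) Final Obstruent Devoicing: [perelod] → [perelot]

[perelot]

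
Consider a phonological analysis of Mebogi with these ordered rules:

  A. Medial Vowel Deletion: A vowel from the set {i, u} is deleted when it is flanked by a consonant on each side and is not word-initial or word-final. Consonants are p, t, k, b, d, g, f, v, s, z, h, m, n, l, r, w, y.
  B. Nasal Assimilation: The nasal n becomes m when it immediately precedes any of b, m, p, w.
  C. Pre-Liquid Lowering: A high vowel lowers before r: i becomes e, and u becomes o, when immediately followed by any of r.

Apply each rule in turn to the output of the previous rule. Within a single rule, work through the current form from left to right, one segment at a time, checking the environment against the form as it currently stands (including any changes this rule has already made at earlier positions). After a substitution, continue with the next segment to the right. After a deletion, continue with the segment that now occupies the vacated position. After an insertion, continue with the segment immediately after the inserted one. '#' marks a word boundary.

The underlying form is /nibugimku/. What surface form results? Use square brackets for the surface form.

[mbgmku]

A Medial Vowel Deletion: [nibugimku] → [nbgmku]
B Nasal Assimilation: [nbgmku] → [mbgmku]
C Pre-Liquid Lowering: no change — [mbgmku]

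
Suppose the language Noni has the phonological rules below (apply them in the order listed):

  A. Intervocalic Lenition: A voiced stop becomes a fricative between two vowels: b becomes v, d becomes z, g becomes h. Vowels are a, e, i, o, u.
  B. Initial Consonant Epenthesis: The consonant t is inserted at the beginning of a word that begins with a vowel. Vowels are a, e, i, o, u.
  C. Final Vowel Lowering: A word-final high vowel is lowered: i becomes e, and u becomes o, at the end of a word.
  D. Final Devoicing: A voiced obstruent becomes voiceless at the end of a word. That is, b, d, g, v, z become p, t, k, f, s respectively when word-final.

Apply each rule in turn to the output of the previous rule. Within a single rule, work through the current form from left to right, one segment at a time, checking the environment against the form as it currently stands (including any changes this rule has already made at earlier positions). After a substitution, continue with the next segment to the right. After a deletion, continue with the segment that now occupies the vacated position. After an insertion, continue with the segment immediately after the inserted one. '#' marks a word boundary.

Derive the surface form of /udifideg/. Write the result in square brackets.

A Intervocalic Lenition: [udifideg] → [uzifizeg]
B Initial Consonant Epenthesis: [uzifizeg] → [tuzifizeg]
C Final Vowel Lowering: no change — [tuzifizeg]
D Final Devoicing: [tuzifizeg] → [tuzifizek]

[tuzifizek]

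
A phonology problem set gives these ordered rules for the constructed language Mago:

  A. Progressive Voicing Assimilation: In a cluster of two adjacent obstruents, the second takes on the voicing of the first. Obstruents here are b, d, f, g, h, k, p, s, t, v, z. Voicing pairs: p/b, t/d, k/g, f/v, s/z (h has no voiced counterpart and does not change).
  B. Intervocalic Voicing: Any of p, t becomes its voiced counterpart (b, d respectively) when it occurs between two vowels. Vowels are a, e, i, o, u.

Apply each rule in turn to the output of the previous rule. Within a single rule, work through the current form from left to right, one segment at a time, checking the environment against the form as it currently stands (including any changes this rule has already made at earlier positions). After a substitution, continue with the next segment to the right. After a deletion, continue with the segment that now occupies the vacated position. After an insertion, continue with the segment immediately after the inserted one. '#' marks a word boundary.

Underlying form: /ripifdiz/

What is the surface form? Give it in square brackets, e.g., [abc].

A Progressive Voicing Assimilation: [ripifdiz] → [ripiftiz]
B Intervocalic Voicing: [ripiftiz] → [ribiftiz]

[ribiftiz]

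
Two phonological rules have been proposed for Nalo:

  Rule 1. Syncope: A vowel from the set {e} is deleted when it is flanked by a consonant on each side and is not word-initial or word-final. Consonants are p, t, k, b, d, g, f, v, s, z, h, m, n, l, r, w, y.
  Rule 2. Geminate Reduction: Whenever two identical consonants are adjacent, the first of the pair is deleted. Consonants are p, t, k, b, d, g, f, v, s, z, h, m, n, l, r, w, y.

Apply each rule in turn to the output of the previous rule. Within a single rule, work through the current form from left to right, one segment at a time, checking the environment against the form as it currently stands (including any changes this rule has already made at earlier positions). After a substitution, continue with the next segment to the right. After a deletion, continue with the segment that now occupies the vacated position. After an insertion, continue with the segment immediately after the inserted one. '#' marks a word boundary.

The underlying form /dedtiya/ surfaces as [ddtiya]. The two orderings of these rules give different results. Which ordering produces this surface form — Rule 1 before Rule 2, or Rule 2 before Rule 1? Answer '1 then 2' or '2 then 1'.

Order 1 then 2:
  1 Syncope: [dedtiya] → [ddtiya]
  2 Geminate Reduction: [ddtiya] → [dtiya]
  result: [dtiya]
Order 2 then 1:
  2 Geminate Reduction: no change — [dedtiya]
  1 Syncope: [dedtiya] → [ddtiya]
  result: [ddtiya]

2 then 1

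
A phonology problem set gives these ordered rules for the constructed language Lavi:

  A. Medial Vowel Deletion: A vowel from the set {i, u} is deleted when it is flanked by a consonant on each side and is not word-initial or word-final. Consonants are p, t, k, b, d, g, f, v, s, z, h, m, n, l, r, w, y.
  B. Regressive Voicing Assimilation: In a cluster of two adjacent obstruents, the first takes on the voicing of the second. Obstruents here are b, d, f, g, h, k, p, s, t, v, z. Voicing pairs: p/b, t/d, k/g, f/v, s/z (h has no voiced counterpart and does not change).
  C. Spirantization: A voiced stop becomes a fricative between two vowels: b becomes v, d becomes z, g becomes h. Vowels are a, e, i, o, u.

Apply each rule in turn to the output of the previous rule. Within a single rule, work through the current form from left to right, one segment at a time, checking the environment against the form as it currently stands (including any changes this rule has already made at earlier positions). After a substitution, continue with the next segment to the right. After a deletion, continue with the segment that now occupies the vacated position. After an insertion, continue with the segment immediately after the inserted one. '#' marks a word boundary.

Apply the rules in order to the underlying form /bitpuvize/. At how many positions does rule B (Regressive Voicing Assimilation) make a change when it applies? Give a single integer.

2

A Medial Vowel Deletion: [bitpuvize] → [btpvze]
B Regressive Voicing Assimilation: [btpvze] → [ptbvze]
C Spirantization: no change — [ptbvze]
Rule B changed 2 position(s).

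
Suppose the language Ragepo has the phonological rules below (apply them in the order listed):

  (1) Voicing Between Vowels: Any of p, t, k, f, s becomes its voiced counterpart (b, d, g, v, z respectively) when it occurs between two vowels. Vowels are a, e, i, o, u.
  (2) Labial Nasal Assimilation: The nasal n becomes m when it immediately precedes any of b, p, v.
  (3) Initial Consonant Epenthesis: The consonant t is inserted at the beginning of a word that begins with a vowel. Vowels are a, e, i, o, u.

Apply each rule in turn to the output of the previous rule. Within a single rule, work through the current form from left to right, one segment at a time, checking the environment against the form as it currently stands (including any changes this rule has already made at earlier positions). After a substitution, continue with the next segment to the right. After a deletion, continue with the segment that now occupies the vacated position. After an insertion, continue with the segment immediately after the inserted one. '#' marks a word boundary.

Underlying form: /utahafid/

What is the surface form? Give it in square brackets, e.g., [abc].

(1) Voicing Between Vowels: [utahafid] → [udahavid]
(2) Labial Nasal Assimilation: no change — [udahavid]
(3) Initial Consonant Epenthesis: [udahavid] → [tudahavid]

[tudahavid]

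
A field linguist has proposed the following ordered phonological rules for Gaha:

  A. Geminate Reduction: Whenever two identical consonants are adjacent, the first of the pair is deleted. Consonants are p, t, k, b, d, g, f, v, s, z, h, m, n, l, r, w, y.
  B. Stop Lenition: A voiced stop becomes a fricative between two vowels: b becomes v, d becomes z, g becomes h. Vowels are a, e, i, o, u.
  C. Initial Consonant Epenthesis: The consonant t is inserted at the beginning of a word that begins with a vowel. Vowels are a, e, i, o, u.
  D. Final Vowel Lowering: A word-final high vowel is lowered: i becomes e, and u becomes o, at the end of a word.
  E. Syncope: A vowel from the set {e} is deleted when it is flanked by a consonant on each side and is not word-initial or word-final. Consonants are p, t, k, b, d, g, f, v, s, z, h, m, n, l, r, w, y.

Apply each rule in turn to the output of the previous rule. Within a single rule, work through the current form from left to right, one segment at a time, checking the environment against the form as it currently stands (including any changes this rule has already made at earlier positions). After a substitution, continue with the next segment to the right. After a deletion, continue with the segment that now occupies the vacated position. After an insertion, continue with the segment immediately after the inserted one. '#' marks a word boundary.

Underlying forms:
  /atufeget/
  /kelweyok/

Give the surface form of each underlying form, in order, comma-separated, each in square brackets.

/atufeget/:
  A Geminate Reduction: no change — [atufeget]
  B Stop Lenition: [atufeget] → [atufehet]
  C Initial Consonant Epenthesis: [atufehet] → [tatufehet]
  D Final Vowel Lowering: no change — [tatufehet]
  E Syncope: [tatufehet] → [tatufht]
/kelweyok/:
  A Geminate Reduction: no change — [kelweyok]
  B Stop Lenition: no change — [kelweyok]
  C Initial Consonant Epenthesis: no change — [kelweyok]
  D Final Vowel Lowering: no change — [kelweyok]
  E Syncope: [kelweyok] → [klwyok]

[tatufht], [klwyok]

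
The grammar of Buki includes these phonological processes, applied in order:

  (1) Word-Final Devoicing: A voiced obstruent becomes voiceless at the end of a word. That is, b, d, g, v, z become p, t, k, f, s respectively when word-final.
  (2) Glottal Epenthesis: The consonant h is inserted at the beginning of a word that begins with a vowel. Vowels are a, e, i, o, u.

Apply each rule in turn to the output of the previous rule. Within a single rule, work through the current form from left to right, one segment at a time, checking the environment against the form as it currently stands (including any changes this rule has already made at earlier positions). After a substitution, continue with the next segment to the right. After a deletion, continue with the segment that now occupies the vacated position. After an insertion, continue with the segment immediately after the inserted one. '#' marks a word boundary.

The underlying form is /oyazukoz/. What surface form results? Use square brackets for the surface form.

[hoyazukos]

(1) Word-Final Devoicing: [oyazukoz] → [oyazukos]
(2) Glottal Epenthesis: [oyazukos] → [hoyazukos]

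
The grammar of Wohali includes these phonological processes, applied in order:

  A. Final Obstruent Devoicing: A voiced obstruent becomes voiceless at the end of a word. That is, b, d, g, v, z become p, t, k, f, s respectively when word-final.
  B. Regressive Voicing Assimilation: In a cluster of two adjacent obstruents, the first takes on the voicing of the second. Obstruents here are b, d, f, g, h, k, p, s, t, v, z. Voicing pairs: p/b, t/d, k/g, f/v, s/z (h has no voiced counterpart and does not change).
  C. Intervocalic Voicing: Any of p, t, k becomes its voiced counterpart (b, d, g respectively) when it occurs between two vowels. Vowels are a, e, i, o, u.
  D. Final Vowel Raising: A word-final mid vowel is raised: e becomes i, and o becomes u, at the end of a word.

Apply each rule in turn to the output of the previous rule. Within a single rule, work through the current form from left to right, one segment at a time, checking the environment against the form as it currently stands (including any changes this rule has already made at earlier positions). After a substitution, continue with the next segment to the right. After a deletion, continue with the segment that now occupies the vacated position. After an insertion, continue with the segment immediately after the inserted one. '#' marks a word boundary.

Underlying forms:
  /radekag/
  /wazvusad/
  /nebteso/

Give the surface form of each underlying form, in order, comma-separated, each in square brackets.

/radekag/:
  A Final Obstruent Devoicing: [radekag] → [radekak]
  B Regressive Voicing Assimilation: no change — [radekak]
  C Intervocalic Voicing: [radekak] → [radegak]
  D Final Vowel Raising: no change — [radegak]
/wazvusad/:
  A Final Obstruent Devoicing: [wazvusad] → [wazvusat]
  B Regressive Voicing Assimilation: no change — [wazvusat]
  C Intervocalic Voicing: no change — [wazvusat]
  D Final Vowel Raising: no change — [wazvusat]
/nebteso/:
  A Final Obstruent Devoicing: no change — [nebteso]
  B Regressive Voicing Assimilation: [nebteso] → [nepteso]
  C Intervocalic Voicing: no change — [nepteso]
  D Final Vowel Raising: [nepteso] → [neptesu]

[radegak], [wazvusat], [neptesu]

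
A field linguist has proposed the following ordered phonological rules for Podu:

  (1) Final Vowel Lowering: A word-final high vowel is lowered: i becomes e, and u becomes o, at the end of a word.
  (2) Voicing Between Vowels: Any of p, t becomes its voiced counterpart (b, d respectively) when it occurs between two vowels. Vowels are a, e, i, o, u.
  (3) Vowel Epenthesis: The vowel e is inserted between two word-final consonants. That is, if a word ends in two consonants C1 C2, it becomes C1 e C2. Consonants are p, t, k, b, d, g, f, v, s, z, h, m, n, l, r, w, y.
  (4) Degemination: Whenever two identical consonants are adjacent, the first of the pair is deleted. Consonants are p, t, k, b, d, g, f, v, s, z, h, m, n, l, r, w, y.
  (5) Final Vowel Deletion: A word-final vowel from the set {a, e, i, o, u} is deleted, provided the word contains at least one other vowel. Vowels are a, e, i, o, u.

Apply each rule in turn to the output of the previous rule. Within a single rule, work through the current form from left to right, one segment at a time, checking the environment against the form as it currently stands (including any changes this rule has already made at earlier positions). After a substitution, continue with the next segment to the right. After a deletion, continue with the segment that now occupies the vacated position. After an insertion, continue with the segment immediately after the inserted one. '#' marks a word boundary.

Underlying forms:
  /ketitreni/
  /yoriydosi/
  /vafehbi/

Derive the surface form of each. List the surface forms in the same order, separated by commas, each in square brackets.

/ketitreni/:
  (1) Final Vowel Lowering: [ketitreni] → [ketitrene]
  (2) Voicing Between Vowels: [ketitrene] → [keditrene]
  (3) Vowel Epenthesis: no change — [keditrene]
  (4) Degemination: no change — [keditrene]
  (5) Final Vowel Deletion: [keditrene] → [keditren]
/yoriydosi/:
  (1) Final Vowel Lowering: [yoriydosi] → [yoriydose]
  (2) Voicing Between Vowels: no change — [yoriydose]
  (3) Vowel Epenthesis: no change — [yoriydose]
  (4) Degemination: no change — [yoriydose]
  (5) Final Vowel Deletion: [yoriydose] → [yoriydos]
/vafehbi/:
  (1) Final Vowel Lowering: [vafehbi] → [vafehbe]
  (2) Voicing Between Vowels: no change — [vafehbe]
  (3) Vowel Epenthesis: no change — [vafehbe]
  (4) Degemination: no change — [vafehbe]
  (5) Final Vowel Deletion: [vafehbe] → [vafehb]

[keditren], [yoriydos], [vafehb]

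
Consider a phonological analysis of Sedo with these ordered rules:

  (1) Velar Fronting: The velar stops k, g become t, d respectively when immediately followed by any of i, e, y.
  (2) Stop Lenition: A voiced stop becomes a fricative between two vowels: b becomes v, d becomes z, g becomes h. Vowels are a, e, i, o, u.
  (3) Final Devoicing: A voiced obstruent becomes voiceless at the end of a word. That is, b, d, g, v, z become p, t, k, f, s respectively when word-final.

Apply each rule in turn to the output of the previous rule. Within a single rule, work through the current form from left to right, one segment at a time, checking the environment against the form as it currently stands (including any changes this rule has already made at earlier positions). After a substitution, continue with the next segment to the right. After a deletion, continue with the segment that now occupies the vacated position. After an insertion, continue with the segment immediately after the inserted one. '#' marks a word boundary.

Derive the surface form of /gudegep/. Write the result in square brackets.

(1) Velar Fronting: [gudegep] → [gudedep]
(2) Stop Lenition: [gudedep] → [guzezep]
(3) Final Devoicing: no change — [guzezep]

[guzezep]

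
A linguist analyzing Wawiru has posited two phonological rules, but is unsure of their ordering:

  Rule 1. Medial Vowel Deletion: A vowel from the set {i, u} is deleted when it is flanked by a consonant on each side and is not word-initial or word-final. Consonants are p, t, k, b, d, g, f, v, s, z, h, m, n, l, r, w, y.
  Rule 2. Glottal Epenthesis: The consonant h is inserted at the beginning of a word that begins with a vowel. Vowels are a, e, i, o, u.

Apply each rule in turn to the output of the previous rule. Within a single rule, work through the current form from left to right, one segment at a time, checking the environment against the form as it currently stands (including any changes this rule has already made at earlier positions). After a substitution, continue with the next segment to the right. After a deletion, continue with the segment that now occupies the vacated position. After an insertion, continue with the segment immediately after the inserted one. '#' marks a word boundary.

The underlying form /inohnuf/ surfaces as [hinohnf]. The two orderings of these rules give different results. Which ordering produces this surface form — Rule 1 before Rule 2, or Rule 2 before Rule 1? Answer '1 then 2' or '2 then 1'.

Order 1 then 2:
  1 Medial Vowel Deletion: [inohnuf] → [inohnf]
  2 Glottal Epenthesis: [inohnf] → [hinohnf]
  result: [hinohnf]
Order 2 then 1:
  2 Glottal Epenthesis: [inohnuf] → [hinohnuf]
  1 Medial Vowel Deletion: [hinohnuf] → [hnohnf]
  result: [hnohnf]

1 then 2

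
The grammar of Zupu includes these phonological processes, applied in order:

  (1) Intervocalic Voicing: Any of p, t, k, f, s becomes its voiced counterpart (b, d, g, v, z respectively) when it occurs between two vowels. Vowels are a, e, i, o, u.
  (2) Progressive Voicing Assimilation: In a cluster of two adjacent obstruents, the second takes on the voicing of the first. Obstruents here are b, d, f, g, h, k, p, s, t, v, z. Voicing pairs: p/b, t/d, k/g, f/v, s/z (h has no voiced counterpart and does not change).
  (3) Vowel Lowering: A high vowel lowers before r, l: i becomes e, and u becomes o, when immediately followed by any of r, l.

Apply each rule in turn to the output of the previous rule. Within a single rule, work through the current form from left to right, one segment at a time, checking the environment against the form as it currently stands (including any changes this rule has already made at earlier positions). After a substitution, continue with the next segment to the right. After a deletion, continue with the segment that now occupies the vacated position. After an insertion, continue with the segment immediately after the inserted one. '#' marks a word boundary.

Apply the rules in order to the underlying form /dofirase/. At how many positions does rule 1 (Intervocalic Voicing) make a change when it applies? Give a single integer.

(1) Intervocalic Voicing: [dofirase] → [doviraze]
(2) Progressive Voicing Assimilation: no change — [doviraze]
(3) Vowel Lowering: [doviraze] → [doveraze]
Rule 1 changed 2 position(s).

2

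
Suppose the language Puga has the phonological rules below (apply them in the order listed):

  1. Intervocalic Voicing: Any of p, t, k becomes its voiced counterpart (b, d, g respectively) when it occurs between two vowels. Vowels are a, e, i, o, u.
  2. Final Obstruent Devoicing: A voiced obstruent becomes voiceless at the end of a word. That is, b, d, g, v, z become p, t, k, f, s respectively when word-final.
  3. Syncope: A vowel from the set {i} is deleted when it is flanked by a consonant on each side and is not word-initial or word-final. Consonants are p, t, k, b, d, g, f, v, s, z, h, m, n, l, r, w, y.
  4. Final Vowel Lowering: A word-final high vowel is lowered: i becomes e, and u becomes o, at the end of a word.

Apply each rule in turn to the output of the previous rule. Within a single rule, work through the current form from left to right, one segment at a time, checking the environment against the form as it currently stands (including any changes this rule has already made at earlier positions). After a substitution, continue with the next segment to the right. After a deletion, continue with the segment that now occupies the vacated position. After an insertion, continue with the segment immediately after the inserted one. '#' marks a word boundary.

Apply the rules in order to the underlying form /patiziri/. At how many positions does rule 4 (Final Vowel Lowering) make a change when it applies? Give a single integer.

1 Intervocalic Voicing: [patiziri] → [padiziri]
2 Final Obstruent Devoicing: no change — [padiziri]
3 Syncope: [padiziri] → [padzri]
4 Final Vowel Lowering: [padzri] → [padzre]
Rule 4 changed 1 position(s).

1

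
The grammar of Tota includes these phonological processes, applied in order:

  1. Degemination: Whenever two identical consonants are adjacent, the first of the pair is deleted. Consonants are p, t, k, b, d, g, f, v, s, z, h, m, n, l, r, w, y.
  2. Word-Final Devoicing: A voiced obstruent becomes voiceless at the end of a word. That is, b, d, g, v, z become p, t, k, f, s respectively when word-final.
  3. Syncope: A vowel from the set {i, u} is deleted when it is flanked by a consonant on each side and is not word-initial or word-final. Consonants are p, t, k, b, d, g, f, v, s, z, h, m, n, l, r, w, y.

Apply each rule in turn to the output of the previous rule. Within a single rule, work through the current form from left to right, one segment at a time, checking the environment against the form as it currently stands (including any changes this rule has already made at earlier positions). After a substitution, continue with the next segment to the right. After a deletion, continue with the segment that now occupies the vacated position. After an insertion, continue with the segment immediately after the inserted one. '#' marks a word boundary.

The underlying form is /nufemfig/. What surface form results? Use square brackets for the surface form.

1 Degemination: no change — [nufemfig]
2 Word-Final Devoicing: [nufemfig] → [nufemfik]
3 Syncope: [nufemfik] → [nfemfk]

[nfemfk]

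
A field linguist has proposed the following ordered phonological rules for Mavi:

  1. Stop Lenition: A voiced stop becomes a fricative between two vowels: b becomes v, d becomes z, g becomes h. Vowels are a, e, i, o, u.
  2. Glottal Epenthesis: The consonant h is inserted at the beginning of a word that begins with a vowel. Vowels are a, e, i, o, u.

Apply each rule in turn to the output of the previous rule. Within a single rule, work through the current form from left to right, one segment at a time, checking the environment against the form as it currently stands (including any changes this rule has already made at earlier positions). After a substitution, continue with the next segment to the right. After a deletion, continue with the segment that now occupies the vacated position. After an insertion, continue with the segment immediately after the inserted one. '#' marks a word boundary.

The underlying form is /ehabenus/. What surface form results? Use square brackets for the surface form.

1 Stop Lenition: [ehabenus] → [ehavenus]
2 Glottal Epenthesis: [ehavenus] → [hehavenus]

[hehavenus]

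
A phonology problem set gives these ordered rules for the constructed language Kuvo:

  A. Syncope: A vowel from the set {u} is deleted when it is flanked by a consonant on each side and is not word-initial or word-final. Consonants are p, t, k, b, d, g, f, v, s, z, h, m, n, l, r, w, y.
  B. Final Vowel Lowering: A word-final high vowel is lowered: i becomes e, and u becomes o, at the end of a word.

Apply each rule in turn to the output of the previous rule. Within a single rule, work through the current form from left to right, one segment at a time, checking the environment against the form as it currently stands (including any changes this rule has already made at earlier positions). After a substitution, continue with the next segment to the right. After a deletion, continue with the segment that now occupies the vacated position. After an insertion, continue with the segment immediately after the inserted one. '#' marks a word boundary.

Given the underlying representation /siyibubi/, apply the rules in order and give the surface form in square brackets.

A Syncope: [siyibubi] → [siyibbi]
B Final Vowel Lowering: [siyibbi] → [siyibbe]

[siyibbe]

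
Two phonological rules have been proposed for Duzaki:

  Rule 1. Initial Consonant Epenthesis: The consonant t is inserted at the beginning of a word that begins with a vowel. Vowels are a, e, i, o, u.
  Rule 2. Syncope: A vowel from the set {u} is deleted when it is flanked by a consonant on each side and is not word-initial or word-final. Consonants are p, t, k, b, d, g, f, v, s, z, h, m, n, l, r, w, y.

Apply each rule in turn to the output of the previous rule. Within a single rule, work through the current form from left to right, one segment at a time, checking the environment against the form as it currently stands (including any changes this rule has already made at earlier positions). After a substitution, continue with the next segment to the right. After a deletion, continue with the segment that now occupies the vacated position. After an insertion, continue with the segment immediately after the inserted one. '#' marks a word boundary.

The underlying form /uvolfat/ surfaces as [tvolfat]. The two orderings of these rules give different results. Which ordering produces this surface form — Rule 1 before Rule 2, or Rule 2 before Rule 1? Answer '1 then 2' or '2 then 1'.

Order 1 then 2:
  1 Initial Consonant Epenthesis: [uvolfat] → [tuvolfat]
  2 Syncope: [tuvolfat] → [tvolfat]
  result: [tvolfat]
Order 2 then 1:
  2 Syncope: no change — [uvolfat]
  1 Initial Consonant Epenthesis: [uvolfat] → [tuvolfat]
  result: [tuvolfat]

1 then 2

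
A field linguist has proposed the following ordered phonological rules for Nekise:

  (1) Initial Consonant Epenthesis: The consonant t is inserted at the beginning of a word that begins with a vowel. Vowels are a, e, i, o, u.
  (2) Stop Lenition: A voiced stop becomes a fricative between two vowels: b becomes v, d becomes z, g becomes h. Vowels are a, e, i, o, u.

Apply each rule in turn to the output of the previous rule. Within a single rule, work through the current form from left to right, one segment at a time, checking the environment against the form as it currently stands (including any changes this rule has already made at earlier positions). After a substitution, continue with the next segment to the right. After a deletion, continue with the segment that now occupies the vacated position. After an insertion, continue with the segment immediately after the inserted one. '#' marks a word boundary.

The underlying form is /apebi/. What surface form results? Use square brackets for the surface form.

[tapevi]

(1) Initial Consonant Epenthesis: [apebi] → [tapebi]
(2) Stop Lenition: [tapebi] → [tapevi]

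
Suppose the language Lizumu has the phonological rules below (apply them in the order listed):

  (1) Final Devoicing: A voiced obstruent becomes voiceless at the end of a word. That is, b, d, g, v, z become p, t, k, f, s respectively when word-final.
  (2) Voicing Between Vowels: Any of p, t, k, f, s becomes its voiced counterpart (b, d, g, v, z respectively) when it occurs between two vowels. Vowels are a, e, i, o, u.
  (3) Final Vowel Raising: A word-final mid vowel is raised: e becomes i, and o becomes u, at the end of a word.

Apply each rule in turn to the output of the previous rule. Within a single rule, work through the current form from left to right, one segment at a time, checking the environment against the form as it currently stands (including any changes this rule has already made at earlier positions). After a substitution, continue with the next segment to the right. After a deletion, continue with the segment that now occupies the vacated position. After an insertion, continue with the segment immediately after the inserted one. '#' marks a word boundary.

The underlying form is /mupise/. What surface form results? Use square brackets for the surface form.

(1) Final Devoicing: no change — [mupise]
(2) Voicing Between Vowels: [mupise] → [mubize]
(3) Final Vowel Raising: [mubize] → [mubizi]

[mubizi]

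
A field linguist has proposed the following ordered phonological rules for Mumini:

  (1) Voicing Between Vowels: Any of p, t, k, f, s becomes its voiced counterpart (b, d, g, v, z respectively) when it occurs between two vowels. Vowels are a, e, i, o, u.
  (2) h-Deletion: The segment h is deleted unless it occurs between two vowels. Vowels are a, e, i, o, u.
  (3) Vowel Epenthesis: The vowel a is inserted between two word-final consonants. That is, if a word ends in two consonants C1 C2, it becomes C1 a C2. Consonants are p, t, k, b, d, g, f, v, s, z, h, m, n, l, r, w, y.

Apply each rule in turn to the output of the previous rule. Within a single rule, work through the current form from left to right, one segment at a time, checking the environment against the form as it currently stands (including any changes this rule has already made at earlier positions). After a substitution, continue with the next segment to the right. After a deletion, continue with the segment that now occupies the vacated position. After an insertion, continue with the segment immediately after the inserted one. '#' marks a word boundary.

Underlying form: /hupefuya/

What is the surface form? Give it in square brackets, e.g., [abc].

[ubevuya]

(1) Voicing Between Vowels: [hupefuya] → [hubevuya]
(2) h-Deletion: [hubevuya] → [ubevuya]
(3) Vowel Epenthesis: no change — [ubevuya]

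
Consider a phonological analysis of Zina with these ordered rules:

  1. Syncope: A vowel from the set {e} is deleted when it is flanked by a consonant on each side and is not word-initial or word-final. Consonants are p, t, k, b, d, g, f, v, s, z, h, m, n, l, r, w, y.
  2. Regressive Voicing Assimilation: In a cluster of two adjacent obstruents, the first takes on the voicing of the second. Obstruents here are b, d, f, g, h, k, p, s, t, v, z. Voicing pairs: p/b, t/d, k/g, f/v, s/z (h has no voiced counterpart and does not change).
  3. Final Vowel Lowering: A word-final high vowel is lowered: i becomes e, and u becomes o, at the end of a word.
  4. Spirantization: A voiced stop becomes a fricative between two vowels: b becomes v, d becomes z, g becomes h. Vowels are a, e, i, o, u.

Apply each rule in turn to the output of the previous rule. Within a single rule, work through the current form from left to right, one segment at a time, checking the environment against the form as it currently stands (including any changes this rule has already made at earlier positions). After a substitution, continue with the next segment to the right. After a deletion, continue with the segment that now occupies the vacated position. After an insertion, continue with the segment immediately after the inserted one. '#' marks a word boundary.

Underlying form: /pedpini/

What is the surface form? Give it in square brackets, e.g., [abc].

[btpine]

1 Syncope: [pedpini] → [pdpini]
2 Regressive Voicing Assimilation: [pdpini] → [btpini]
3 Final Vowel Lowering: [btpini] → [btpine]
4 Spirantization: no change — [btpine]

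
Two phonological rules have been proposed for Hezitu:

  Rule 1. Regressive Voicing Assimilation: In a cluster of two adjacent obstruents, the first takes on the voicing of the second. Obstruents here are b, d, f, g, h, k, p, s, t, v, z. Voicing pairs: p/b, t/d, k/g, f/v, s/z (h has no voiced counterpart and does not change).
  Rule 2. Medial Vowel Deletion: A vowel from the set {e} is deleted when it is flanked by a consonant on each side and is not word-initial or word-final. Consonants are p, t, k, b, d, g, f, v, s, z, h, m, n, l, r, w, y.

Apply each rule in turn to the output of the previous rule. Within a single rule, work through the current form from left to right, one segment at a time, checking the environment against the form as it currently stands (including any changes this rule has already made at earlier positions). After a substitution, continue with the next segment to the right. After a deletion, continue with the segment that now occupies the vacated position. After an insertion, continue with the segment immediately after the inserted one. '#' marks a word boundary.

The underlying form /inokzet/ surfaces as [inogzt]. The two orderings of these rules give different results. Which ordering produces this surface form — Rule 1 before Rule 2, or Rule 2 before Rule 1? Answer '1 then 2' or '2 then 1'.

Order 1 then 2:
  1 Regressive Voicing Assimilation: [inokzet] → [inogzet]
  2 Medial Vowel Deletion: [inogzet] → [inogzt]
  result: [inogzt]
Order 2 then 1:
  2 Medial Vowel Deletion: [inokzet] → [inokzt]
  1 Regressive Voicing Assimilation: [inokzt] → [inogst]
  result: [inogst]

1 then 2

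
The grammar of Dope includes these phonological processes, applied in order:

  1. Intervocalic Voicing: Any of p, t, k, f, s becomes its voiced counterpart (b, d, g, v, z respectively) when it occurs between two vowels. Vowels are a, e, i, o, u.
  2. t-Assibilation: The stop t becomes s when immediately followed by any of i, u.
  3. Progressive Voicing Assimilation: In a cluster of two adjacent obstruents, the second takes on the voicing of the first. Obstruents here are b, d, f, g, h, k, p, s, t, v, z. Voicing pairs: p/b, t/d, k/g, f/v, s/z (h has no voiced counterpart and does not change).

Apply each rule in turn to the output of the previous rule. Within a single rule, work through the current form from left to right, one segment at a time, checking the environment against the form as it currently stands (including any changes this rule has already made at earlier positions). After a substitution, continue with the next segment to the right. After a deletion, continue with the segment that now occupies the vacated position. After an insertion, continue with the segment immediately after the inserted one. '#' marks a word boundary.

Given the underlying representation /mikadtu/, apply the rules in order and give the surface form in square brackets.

[migadzu]

1 Intervocalic Voicing: [mikadtu] → [migadtu]
2 t-Assibilation: [migadtu] → [migadsu]
3 Progressive Voicing Assimilation: [migadsu] → [migadzu]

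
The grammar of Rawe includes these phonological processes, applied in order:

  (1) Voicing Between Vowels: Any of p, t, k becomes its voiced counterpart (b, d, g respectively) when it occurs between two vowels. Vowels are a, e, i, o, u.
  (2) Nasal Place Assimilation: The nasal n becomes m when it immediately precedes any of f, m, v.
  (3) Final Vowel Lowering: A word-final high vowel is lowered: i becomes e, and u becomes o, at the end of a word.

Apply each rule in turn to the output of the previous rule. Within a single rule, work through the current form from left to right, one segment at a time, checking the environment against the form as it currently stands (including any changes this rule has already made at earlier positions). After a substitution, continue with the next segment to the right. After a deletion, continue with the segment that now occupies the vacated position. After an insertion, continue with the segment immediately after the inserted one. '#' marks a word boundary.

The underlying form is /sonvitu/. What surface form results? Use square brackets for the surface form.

(1) Voicing Between Vowels: [sonvitu] → [sonvidu]
(2) Nasal Place Assimilation: [sonvidu] → [somvidu]
(3) Final Vowel Lowering: [somvidu] → [somvido]

[somvido]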